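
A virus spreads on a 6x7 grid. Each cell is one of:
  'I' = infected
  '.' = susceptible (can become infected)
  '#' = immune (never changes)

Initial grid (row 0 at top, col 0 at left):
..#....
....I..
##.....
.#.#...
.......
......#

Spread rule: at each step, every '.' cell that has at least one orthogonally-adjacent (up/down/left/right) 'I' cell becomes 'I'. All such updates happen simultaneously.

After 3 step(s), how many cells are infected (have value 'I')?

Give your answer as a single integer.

Step 0 (initial): 1 infected
Step 1: +4 new -> 5 infected
Step 2: +7 new -> 12 infected
Step 3: +6 new -> 18 infected

Answer: 18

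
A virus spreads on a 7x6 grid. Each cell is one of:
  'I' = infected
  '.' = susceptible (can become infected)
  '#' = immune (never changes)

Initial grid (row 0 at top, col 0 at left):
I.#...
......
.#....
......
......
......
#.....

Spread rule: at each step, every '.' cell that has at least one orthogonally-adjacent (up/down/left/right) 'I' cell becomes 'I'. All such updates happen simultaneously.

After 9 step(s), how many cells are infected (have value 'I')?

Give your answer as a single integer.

Answer: 36

Derivation:
Step 0 (initial): 1 infected
Step 1: +2 new -> 3 infected
Step 2: +2 new -> 5 infected
Step 3: +2 new -> 7 infected
Step 4: +4 new -> 11 infected
Step 5: +6 new -> 17 infected
Step 6: +6 new -> 23 infected
Step 7: +6 new -> 29 infected
Step 8: +4 new -> 33 infected
Step 9: +3 new -> 36 infected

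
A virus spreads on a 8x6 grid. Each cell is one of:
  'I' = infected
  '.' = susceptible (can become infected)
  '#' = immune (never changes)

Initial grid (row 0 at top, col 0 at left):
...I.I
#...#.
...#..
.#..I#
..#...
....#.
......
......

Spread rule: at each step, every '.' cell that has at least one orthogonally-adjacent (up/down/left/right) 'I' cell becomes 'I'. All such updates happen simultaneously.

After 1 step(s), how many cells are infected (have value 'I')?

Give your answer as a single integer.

Step 0 (initial): 3 infected
Step 1: +7 new -> 10 infected

Answer: 10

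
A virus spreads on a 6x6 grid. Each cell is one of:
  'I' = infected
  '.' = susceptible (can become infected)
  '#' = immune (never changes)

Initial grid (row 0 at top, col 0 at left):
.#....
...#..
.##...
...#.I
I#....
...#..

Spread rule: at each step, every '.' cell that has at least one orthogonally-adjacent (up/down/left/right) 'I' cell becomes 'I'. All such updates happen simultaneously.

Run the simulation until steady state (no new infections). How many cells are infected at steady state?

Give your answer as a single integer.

Step 0 (initial): 2 infected
Step 1: +5 new -> 7 infected
Step 2: +7 new -> 14 infected
Step 3: +8 new -> 22 infected
Step 4: +4 new -> 26 infected
Step 5: +2 new -> 28 infected
Step 6: +1 new -> 29 infected
Step 7: +0 new -> 29 infected

Answer: 29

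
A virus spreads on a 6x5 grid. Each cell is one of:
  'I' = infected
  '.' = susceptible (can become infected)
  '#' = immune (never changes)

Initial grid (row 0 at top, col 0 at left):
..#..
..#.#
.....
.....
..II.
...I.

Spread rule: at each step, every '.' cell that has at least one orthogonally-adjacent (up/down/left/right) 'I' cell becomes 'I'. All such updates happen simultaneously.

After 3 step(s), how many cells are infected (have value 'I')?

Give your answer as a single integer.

Step 0 (initial): 3 infected
Step 1: +6 new -> 9 infected
Step 2: +6 new -> 15 infected
Step 3: +5 new -> 20 infected

Answer: 20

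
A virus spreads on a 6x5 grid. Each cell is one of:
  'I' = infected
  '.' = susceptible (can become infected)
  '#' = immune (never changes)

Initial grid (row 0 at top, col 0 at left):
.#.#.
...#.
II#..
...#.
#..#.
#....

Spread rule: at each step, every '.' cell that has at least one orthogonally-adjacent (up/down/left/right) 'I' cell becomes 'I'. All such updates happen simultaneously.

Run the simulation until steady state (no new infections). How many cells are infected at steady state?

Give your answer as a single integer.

Answer: 22

Derivation:
Step 0 (initial): 2 infected
Step 1: +4 new -> 6 infected
Step 2: +4 new -> 10 infected
Step 3: +3 new -> 13 infected
Step 4: +1 new -> 14 infected
Step 5: +1 new -> 15 infected
Step 6: +1 new -> 16 infected
Step 7: +1 new -> 17 infected
Step 8: +1 new -> 18 infected
Step 9: +1 new -> 19 infected
Step 10: +2 new -> 21 infected
Step 11: +1 new -> 22 infected
Step 12: +0 new -> 22 infected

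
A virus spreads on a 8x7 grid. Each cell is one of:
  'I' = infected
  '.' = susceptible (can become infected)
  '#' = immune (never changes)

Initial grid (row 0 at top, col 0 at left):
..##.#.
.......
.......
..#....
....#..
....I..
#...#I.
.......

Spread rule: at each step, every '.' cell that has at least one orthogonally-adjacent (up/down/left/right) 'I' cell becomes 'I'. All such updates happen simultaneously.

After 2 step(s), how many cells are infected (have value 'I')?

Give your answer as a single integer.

Answer: 13

Derivation:
Step 0 (initial): 2 infected
Step 1: +4 new -> 6 infected
Step 2: +7 new -> 13 infected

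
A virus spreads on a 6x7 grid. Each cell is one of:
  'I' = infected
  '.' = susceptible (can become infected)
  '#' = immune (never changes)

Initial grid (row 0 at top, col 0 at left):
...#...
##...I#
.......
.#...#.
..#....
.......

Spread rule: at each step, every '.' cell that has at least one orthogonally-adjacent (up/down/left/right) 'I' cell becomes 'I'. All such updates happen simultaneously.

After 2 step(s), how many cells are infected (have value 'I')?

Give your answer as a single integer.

Step 0 (initial): 1 infected
Step 1: +3 new -> 4 infected
Step 2: +5 new -> 9 infected

Answer: 9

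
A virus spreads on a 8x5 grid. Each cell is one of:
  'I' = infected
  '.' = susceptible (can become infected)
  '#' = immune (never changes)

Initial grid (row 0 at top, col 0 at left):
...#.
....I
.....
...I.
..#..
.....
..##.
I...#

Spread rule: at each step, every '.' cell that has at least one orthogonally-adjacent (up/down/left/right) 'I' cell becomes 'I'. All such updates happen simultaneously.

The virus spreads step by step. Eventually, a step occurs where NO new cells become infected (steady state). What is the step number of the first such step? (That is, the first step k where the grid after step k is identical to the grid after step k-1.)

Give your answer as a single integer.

Step 0 (initial): 3 infected
Step 1: +9 new -> 12 infected
Step 2: +8 new -> 20 infected
Step 3: +10 new -> 30 infected
Step 4: +4 new -> 34 infected
Step 5: +1 new -> 35 infected
Step 6: +0 new -> 35 infected

Answer: 6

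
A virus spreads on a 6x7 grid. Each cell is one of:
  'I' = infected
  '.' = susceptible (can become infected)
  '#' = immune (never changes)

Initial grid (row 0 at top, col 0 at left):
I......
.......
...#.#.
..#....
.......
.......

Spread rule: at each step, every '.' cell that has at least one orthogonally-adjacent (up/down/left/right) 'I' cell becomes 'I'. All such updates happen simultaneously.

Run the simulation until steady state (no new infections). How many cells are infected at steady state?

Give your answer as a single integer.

Answer: 39

Derivation:
Step 0 (initial): 1 infected
Step 1: +2 new -> 3 infected
Step 2: +3 new -> 6 infected
Step 3: +4 new -> 10 infected
Step 4: +5 new -> 15 infected
Step 5: +4 new -> 19 infected
Step 6: +5 new -> 24 infected
Step 7: +4 new -> 28 infected
Step 8: +5 new -> 33 infected
Step 9: +3 new -> 36 infected
Step 10: +2 new -> 38 infected
Step 11: +1 new -> 39 infected
Step 12: +0 new -> 39 infected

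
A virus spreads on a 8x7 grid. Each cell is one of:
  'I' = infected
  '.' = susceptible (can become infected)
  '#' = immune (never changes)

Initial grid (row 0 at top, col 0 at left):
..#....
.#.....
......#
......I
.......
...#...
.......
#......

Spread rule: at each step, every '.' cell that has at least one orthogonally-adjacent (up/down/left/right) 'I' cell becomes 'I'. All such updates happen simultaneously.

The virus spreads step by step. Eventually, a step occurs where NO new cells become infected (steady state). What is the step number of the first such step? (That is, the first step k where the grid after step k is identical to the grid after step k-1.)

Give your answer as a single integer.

Step 0 (initial): 1 infected
Step 1: +2 new -> 3 infected
Step 2: +4 new -> 7 infected
Step 3: +6 new -> 13 infected
Step 4: +9 new -> 22 infected
Step 5: +8 new -> 30 infected
Step 6: +8 new -> 38 infected
Step 7: +5 new -> 43 infected
Step 8: +4 new -> 47 infected
Step 9: +3 new -> 50 infected
Step 10: +1 new -> 51 infected
Step 11: +0 new -> 51 infected

Answer: 11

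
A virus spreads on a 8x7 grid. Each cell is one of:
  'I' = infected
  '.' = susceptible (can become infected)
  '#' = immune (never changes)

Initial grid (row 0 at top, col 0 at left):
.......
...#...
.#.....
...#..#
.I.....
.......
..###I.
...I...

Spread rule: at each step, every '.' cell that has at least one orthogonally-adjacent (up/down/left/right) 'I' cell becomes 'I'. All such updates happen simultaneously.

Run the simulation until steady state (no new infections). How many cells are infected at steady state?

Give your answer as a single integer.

Answer: 49

Derivation:
Step 0 (initial): 3 infected
Step 1: +9 new -> 12 infected
Step 2: +11 new -> 23 infected
Step 3: +8 new -> 31 infected
Step 4: +5 new -> 36 infected
Step 5: +6 new -> 42 infected
Step 6: +5 new -> 47 infected
Step 7: +2 new -> 49 infected
Step 8: +0 new -> 49 infected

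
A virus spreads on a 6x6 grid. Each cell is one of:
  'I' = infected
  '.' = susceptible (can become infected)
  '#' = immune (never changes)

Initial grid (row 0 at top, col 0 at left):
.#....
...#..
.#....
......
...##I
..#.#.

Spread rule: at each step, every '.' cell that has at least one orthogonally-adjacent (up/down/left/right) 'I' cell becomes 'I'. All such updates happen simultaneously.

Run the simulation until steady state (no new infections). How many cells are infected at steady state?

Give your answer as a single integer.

Answer: 28

Derivation:
Step 0 (initial): 1 infected
Step 1: +2 new -> 3 infected
Step 2: +2 new -> 5 infected
Step 3: +3 new -> 8 infected
Step 4: +4 new -> 12 infected
Step 5: +4 new -> 16 infected
Step 6: +4 new -> 20 infected
Step 7: +5 new -> 25 infected
Step 8: +2 new -> 27 infected
Step 9: +1 new -> 28 infected
Step 10: +0 new -> 28 infected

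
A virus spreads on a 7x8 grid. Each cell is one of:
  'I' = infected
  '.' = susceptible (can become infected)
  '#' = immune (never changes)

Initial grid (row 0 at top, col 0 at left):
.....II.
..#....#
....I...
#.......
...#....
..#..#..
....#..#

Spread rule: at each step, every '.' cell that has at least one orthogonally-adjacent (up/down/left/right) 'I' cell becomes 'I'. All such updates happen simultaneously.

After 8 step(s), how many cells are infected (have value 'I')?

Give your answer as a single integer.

Answer: 48

Derivation:
Step 0 (initial): 3 infected
Step 1: +8 new -> 11 infected
Step 2: +7 new -> 18 infected
Step 3: +7 new -> 25 infected
Step 4: +8 new -> 33 infected
Step 5: +6 new -> 39 infected
Step 6: +5 new -> 44 infected
Step 7: +3 new -> 47 infected
Step 8: +1 new -> 48 infected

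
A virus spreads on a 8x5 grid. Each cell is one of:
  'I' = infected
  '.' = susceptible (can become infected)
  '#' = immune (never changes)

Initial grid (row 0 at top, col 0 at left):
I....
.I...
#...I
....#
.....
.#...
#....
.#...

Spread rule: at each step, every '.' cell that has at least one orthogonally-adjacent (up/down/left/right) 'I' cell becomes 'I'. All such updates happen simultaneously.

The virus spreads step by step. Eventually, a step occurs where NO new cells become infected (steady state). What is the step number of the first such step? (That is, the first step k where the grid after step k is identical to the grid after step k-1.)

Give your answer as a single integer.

Answer: 8

Derivation:
Step 0 (initial): 3 infected
Step 1: +6 new -> 9 infected
Step 2: +6 new -> 15 infected
Step 3: +5 new -> 20 infected
Step 4: +4 new -> 24 infected
Step 5: +4 new -> 28 infected
Step 6: +3 new -> 31 infected
Step 7: +3 new -> 34 infected
Step 8: +0 new -> 34 infected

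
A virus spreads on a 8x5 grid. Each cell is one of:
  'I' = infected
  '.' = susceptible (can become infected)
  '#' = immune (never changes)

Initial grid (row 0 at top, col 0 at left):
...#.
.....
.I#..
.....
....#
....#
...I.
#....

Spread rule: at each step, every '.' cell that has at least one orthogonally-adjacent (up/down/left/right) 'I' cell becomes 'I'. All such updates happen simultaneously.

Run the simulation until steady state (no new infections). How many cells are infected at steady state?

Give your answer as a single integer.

Step 0 (initial): 2 infected
Step 1: +7 new -> 9 infected
Step 2: +11 new -> 20 infected
Step 3: +9 new -> 29 infected
Step 4: +4 new -> 33 infected
Step 5: +2 new -> 35 infected
Step 6: +0 new -> 35 infected

Answer: 35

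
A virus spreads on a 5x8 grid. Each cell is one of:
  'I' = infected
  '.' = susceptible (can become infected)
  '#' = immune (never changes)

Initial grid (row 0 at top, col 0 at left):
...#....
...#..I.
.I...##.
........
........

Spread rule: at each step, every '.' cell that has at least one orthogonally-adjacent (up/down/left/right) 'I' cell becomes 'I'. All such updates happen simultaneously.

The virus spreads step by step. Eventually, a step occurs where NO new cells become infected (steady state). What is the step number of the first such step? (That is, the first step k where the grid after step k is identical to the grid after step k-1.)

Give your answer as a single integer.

Step 0 (initial): 2 infected
Step 1: +7 new -> 9 infected
Step 2: +11 new -> 20 infected
Step 3: +8 new -> 28 infected
Step 4: +4 new -> 32 infected
Step 5: +3 new -> 35 infected
Step 6: +1 new -> 36 infected
Step 7: +0 new -> 36 infected

Answer: 7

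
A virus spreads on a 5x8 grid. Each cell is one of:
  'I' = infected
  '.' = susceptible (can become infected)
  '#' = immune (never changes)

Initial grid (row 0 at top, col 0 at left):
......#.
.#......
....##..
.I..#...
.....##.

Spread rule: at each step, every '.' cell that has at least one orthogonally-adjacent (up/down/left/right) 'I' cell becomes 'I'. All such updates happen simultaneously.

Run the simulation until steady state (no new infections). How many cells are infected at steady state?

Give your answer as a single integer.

Step 0 (initial): 1 infected
Step 1: +4 new -> 5 infected
Step 2: +5 new -> 10 infected
Step 3: +4 new -> 14 infected
Step 4: +4 new -> 18 infected
Step 5: +3 new -> 21 infected
Step 6: +2 new -> 23 infected
Step 7: +2 new -> 25 infected
Step 8: +2 new -> 27 infected
Step 9: +3 new -> 30 infected
Step 10: +2 new -> 32 infected
Step 11: +1 new -> 33 infected
Step 12: +0 new -> 33 infected

Answer: 33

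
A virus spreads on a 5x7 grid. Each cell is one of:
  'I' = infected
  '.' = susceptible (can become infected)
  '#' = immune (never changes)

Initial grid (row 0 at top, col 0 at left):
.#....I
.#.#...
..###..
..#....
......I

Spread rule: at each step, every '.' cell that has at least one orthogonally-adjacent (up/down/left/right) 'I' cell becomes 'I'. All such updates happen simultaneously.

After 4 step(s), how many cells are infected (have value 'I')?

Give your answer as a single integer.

Answer: 19

Derivation:
Step 0 (initial): 2 infected
Step 1: +4 new -> 6 infected
Step 2: +5 new -> 11 infected
Step 3: +5 new -> 16 infected
Step 4: +3 new -> 19 infected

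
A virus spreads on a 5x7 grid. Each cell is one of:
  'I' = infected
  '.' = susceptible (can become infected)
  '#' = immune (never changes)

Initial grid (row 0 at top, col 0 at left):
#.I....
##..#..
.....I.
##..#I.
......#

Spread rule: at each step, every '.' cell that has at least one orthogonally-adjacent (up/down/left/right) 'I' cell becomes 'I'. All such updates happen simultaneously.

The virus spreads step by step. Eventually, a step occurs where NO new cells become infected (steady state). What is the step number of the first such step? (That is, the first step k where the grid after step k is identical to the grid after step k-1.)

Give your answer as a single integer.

Answer: 7

Derivation:
Step 0 (initial): 3 infected
Step 1: +8 new -> 11 infected
Step 2: +7 new -> 18 infected
Step 3: +5 new -> 23 infected
Step 4: +2 new -> 25 infected
Step 5: +1 new -> 26 infected
Step 6: +1 new -> 27 infected
Step 7: +0 new -> 27 infected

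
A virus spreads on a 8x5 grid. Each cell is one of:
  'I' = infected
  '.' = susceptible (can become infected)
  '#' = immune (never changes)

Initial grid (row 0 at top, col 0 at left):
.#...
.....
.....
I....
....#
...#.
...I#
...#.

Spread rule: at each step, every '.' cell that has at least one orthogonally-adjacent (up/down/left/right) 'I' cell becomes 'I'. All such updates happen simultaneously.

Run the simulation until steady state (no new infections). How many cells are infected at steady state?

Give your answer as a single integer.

Answer: 33

Derivation:
Step 0 (initial): 2 infected
Step 1: +4 new -> 6 infected
Step 2: +8 new -> 14 infected
Step 3: +8 new -> 22 infected
Step 4: +5 new -> 27 infected
Step 5: +3 new -> 30 infected
Step 6: +2 new -> 32 infected
Step 7: +1 new -> 33 infected
Step 8: +0 new -> 33 infected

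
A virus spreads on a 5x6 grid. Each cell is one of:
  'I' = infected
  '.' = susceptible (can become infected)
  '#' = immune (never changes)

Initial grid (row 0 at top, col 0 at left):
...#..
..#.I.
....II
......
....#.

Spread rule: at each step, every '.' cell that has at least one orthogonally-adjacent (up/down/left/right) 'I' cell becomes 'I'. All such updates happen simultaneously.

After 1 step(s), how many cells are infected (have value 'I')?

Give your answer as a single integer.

Step 0 (initial): 3 infected
Step 1: +6 new -> 9 infected

Answer: 9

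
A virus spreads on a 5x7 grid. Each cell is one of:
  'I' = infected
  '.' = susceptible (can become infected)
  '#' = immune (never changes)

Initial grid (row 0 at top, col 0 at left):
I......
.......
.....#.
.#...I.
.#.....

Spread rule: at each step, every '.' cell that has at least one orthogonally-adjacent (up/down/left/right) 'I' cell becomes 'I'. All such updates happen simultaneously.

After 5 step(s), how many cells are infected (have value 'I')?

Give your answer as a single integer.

Answer: 32

Derivation:
Step 0 (initial): 2 infected
Step 1: +5 new -> 7 infected
Step 2: +8 new -> 15 infected
Step 3: +9 new -> 24 infected
Step 4: +7 new -> 31 infected
Step 5: +1 new -> 32 infected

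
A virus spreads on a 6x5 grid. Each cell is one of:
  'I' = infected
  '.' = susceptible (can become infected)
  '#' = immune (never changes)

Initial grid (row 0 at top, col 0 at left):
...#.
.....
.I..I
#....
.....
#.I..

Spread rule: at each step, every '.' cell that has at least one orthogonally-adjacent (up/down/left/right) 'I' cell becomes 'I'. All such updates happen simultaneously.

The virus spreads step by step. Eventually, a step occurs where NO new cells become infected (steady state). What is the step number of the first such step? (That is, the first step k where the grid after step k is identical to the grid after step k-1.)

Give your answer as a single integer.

Answer: 4

Derivation:
Step 0 (initial): 3 infected
Step 1: +10 new -> 13 infected
Step 2: +11 new -> 24 infected
Step 3: +3 new -> 27 infected
Step 4: +0 new -> 27 infected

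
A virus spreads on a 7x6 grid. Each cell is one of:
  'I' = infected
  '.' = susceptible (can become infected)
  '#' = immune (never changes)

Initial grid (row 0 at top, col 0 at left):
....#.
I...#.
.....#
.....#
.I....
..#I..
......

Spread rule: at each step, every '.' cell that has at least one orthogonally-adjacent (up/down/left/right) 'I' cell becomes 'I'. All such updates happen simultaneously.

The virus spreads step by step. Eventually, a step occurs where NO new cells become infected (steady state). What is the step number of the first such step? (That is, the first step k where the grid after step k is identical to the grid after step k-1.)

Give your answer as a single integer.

Step 0 (initial): 3 infected
Step 1: +10 new -> 13 infected
Step 2: +12 new -> 25 infected
Step 3: +8 new -> 33 infected
Step 4: +2 new -> 35 infected
Step 5: +0 new -> 35 infected

Answer: 5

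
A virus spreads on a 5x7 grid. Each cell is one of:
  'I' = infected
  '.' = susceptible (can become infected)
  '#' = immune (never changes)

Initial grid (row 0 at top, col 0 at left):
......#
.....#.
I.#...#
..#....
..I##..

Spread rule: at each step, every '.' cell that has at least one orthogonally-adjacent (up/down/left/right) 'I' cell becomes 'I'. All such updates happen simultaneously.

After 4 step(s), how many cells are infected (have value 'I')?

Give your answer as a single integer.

Step 0 (initial): 2 infected
Step 1: +4 new -> 6 infected
Step 2: +4 new -> 10 infected
Step 3: +2 new -> 12 infected
Step 4: +2 new -> 14 infected

Answer: 14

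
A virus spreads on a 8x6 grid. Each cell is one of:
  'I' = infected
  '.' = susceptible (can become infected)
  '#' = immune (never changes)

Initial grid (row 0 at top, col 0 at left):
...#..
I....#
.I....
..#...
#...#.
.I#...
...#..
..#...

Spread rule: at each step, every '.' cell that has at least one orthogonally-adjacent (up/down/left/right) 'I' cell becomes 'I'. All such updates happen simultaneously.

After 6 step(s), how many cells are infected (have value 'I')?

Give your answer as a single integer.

Answer: 36

Derivation:
Step 0 (initial): 3 infected
Step 1: +8 new -> 11 infected
Step 2: +8 new -> 19 infected
Step 3: +6 new -> 25 infected
Step 4: +4 new -> 29 infected
Step 5: +3 new -> 32 infected
Step 6: +4 new -> 36 infected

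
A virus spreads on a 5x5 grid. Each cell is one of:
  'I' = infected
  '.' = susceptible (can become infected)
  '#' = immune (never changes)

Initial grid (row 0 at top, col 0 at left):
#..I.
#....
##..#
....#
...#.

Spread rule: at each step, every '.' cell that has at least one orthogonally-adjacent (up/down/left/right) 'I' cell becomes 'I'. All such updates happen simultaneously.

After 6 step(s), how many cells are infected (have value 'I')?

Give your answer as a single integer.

Step 0 (initial): 1 infected
Step 1: +3 new -> 4 infected
Step 2: +4 new -> 8 infected
Step 3: +3 new -> 11 infected
Step 4: +1 new -> 12 infected
Step 5: +2 new -> 14 infected
Step 6: +2 new -> 16 infected

Answer: 16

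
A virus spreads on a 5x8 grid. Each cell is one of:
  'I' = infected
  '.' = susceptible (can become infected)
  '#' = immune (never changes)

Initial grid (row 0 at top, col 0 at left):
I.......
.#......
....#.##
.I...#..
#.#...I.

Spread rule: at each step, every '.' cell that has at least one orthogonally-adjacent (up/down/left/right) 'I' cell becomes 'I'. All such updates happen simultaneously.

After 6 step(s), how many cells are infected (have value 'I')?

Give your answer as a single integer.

Answer: 29

Derivation:
Step 0 (initial): 3 infected
Step 1: +9 new -> 12 infected
Step 2: +6 new -> 18 infected
Step 3: +5 new -> 23 infected
Step 4: +2 new -> 25 infected
Step 5: +2 new -> 27 infected
Step 6: +2 new -> 29 infected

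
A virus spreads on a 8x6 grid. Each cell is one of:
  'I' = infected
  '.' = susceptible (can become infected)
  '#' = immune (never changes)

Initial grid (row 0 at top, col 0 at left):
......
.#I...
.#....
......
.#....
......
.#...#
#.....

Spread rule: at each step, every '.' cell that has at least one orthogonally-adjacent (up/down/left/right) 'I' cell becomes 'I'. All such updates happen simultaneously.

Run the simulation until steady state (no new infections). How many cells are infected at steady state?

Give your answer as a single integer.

Answer: 42

Derivation:
Step 0 (initial): 1 infected
Step 1: +3 new -> 4 infected
Step 2: +5 new -> 9 infected
Step 3: +7 new -> 16 infected
Step 4: +7 new -> 23 infected
Step 5: +7 new -> 30 infected
Step 6: +5 new -> 35 infected
Step 7: +5 new -> 40 infected
Step 8: +1 new -> 41 infected
Step 9: +1 new -> 42 infected
Step 10: +0 new -> 42 infected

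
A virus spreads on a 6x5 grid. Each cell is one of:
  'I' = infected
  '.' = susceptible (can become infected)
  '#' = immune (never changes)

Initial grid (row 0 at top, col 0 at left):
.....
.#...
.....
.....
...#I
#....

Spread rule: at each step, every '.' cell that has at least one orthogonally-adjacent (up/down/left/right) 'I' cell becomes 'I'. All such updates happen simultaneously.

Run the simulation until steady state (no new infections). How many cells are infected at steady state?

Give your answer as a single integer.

Answer: 27

Derivation:
Step 0 (initial): 1 infected
Step 1: +2 new -> 3 infected
Step 2: +3 new -> 6 infected
Step 3: +4 new -> 10 infected
Step 4: +6 new -> 16 infected
Step 5: +5 new -> 21 infected
Step 6: +3 new -> 24 infected
Step 7: +2 new -> 26 infected
Step 8: +1 new -> 27 infected
Step 9: +0 new -> 27 infected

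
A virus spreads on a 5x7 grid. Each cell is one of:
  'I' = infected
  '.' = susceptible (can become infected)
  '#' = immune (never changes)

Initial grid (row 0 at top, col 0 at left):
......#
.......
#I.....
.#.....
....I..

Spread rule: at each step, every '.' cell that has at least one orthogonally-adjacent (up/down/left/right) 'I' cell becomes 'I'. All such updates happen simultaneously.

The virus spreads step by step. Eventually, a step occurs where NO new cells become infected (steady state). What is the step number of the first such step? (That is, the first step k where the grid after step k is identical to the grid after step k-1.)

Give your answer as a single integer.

Answer: 6

Derivation:
Step 0 (initial): 2 infected
Step 1: +5 new -> 7 infected
Step 2: +10 new -> 17 infected
Step 3: +7 new -> 24 infected
Step 4: +5 new -> 29 infected
Step 5: +3 new -> 32 infected
Step 6: +0 new -> 32 infected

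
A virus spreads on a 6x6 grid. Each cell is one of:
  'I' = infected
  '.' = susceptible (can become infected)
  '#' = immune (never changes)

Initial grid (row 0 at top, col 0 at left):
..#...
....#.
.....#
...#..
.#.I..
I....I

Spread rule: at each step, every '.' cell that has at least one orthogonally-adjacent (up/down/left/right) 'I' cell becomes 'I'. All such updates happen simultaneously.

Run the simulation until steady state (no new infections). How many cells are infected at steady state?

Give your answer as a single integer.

Step 0 (initial): 3 infected
Step 1: +7 new -> 10 infected
Step 2: +5 new -> 15 infected
Step 3: +4 new -> 19 infected
Step 4: +4 new -> 23 infected
Step 5: +3 new -> 26 infected
Step 6: +2 new -> 28 infected
Step 7: +1 new -> 29 infected
Step 8: +1 new -> 30 infected
Step 9: +1 new -> 31 infected
Step 10: +0 new -> 31 infected

Answer: 31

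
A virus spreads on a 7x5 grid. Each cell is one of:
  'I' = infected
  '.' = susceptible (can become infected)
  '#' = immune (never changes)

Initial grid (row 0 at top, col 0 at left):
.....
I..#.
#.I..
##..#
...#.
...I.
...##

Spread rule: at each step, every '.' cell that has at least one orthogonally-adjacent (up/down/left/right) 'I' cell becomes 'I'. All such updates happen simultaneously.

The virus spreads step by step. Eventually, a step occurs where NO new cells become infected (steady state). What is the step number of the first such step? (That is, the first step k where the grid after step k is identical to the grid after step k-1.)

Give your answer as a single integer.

Step 0 (initial): 3 infected
Step 1: +8 new -> 11 infected
Step 2: +8 new -> 19 infected
Step 3: +5 new -> 24 infected
Step 4: +3 new -> 27 infected
Step 5: +0 new -> 27 infected

Answer: 5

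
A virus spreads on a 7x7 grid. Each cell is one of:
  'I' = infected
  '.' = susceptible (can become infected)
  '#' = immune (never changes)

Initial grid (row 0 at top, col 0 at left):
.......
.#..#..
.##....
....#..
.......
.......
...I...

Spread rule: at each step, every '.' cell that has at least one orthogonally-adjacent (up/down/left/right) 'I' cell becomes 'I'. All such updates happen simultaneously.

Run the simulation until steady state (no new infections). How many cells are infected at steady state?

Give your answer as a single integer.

Answer: 44

Derivation:
Step 0 (initial): 1 infected
Step 1: +3 new -> 4 infected
Step 2: +5 new -> 9 infected
Step 3: +7 new -> 16 infected
Step 4: +6 new -> 22 infected
Step 5: +6 new -> 28 infected
Step 6: +5 new -> 33 infected
Step 7: +5 new -> 38 infected
Step 8: +4 new -> 42 infected
Step 9: +2 new -> 44 infected
Step 10: +0 new -> 44 infected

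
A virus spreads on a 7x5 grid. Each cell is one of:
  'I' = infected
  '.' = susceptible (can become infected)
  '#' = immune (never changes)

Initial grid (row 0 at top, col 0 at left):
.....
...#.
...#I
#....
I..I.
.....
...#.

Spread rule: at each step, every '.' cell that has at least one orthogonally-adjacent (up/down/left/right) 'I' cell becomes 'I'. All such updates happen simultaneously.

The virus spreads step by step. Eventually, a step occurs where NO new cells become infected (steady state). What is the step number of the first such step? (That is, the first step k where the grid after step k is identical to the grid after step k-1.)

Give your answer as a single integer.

Answer: 7

Derivation:
Step 0 (initial): 3 infected
Step 1: +8 new -> 11 infected
Step 2: +7 new -> 18 infected
Step 3: +6 new -> 24 infected
Step 4: +4 new -> 28 infected
Step 5: +2 new -> 30 infected
Step 6: +1 new -> 31 infected
Step 7: +0 new -> 31 infected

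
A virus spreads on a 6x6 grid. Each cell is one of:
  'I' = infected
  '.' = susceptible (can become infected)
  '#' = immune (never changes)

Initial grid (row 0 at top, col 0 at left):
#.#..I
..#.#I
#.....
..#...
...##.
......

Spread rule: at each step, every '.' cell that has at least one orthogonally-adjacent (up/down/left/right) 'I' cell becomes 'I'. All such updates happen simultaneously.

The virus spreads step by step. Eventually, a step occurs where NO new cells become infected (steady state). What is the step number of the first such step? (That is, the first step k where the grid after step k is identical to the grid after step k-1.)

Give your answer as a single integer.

Answer: 10

Derivation:
Step 0 (initial): 2 infected
Step 1: +2 new -> 4 infected
Step 2: +3 new -> 7 infected
Step 3: +4 new -> 11 infected
Step 4: +3 new -> 14 infected
Step 5: +2 new -> 16 infected
Step 6: +3 new -> 19 infected
Step 7: +5 new -> 24 infected
Step 8: +3 new -> 27 infected
Step 9: +1 new -> 28 infected
Step 10: +0 new -> 28 infected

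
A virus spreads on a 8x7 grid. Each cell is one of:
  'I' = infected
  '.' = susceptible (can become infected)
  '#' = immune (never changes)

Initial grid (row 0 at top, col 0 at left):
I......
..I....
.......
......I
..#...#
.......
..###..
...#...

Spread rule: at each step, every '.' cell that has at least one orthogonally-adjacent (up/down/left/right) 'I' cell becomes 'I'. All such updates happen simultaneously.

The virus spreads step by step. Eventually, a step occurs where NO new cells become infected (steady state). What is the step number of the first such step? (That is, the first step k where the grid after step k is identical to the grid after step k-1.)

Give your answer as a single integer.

Step 0 (initial): 3 infected
Step 1: +8 new -> 11 infected
Step 2: +10 new -> 21 infected
Step 3: +9 new -> 30 infected
Step 4: +7 new -> 37 infected
Step 5: +5 new -> 42 infected
Step 6: +5 new -> 47 infected
Step 7: +2 new -> 49 infected
Step 8: +1 new -> 50 infected
Step 9: +0 new -> 50 infected

Answer: 9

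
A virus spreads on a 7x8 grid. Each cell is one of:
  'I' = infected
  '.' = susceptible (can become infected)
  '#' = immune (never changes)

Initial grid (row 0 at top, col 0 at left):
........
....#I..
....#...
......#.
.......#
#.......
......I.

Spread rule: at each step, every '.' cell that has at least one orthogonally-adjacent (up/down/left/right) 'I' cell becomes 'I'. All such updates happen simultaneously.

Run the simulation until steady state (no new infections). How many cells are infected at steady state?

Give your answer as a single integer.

Answer: 51

Derivation:
Step 0 (initial): 2 infected
Step 1: +6 new -> 8 infected
Step 2: +9 new -> 17 infected
Step 3: +7 new -> 24 infected
Step 4: +7 new -> 31 infected
Step 5: +7 new -> 38 infected
Step 6: +7 new -> 45 infected
Step 7: +4 new -> 49 infected
Step 8: +2 new -> 51 infected
Step 9: +0 new -> 51 infected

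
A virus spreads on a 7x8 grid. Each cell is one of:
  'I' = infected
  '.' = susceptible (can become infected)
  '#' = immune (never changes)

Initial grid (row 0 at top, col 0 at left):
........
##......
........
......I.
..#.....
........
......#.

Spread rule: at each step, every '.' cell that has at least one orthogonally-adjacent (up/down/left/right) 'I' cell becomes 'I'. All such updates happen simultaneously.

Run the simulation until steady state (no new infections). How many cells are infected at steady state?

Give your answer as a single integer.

Step 0 (initial): 1 infected
Step 1: +4 new -> 5 infected
Step 2: +7 new -> 12 infected
Step 3: +8 new -> 20 infected
Step 4: +9 new -> 29 infected
Step 5: +6 new -> 35 infected
Step 6: +7 new -> 42 infected
Step 7: +5 new -> 47 infected
Step 8: +3 new -> 50 infected
Step 9: +2 new -> 52 infected
Step 10: +0 new -> 52 infected

Answer: 52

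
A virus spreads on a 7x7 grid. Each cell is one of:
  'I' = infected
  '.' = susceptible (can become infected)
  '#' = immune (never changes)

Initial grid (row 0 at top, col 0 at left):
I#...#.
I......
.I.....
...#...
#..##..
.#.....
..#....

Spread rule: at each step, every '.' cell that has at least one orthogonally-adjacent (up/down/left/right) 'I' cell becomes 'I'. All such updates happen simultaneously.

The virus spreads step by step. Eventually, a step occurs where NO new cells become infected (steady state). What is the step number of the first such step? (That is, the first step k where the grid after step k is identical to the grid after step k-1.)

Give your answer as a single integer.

Step 0 (initial): 3 infected
Step 1: +4 new -> 7 infected
Step 2: +5 new -> 12 infected
Step 3: +4 new -> 16 infected
Step 4: +5 new -> 21 infected
Step 5: +5 new -> 26 infected
Step 6: +5 new -> 31 infected
Step 7: +4 new -> 35 infected
Step 8: +2 new -> 37 infected
Step 9: +1 new -> 38 infected
Step 10: +0 new -> 38 infected

Answer: 10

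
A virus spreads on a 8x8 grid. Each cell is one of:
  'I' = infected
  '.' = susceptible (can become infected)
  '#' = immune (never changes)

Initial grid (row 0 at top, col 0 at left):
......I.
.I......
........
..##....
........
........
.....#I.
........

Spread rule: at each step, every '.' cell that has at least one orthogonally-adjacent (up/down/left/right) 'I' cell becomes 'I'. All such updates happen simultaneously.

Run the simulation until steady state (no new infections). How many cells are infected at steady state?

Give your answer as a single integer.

Answer: 61

Derivation:
Step 0 (initial): 3 infected
Step 1: +10 new -> 13 infected
Step 2: +15 new -> 28 infected
Step 3: +12 new -> 40 infected
Step 4: +10 new -> 50 infected
Step 5: +7 new -> 57 infected
Step 6: +3 new -> 60 infected
Step 7: +1 new -> 61 infected
Step 8: +0 new -> 61 infected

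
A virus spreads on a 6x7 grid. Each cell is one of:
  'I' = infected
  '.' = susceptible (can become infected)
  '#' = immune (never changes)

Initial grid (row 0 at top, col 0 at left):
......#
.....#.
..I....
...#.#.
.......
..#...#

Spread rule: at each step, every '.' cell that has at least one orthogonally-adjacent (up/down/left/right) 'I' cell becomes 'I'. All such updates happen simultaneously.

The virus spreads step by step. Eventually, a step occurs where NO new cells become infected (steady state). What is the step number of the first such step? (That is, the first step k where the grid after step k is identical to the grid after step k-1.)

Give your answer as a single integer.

Step 0 (initial): 1 infected
Step 1: +4 new -> 5 infected
Step 2: +7 new -> 12 infected
Step 3: +9 new -> 21 infected
Step 4: +7 new -> 28 infected
Step 5: +6 new -> 34 infected
Step 6: +2 new -> 36 infected
Step 7: +0 new -> 36 infected

Answer: 7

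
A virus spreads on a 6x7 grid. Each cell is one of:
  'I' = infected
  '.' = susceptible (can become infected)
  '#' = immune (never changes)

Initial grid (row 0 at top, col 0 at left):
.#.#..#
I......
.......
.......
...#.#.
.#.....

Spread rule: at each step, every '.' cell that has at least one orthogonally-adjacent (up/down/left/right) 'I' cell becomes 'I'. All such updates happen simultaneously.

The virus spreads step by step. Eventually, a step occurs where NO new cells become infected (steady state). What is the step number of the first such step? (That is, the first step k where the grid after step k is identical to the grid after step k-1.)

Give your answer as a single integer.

Step 0 (initial): 1 infected
Step 1: +3 new -> 4 infected
Step 2: +3 new -> 7 infected
Step 3: +5 new -> 12 infected
Step 4: +5 new -> 17 infected
Step 5: +5 new -> 22 infected
Step 6: +5 new -> 27 infected
Step 7: +4 new -> 31 infected
Step 8: +2 new -> 33 infected
Step 9: +2 new -> 35 infected
Step 10: +1 new -> 36 infected
Step 11: +0 new -> 36 infected

Answer: 11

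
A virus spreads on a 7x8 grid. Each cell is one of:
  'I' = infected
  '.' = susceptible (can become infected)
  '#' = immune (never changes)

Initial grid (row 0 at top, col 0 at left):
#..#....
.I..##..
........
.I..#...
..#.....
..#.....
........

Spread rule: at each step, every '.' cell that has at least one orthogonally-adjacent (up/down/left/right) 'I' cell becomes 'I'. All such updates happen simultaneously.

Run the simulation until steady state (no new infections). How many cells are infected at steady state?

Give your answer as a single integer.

Step 0 (initial): 2 infected
Step 1: +7 new -> 9 infected
Step 2: +7 new -> 16 infected
Step 3: +4 new -> 20 infected
Step 4: +5 new -> 25 infected
Step 5: +4 new -> 29 infected
Step 6: +5 new -> 34 infected
Step 7: +6 new -> 40 infected
Step 8: +5 new -> 45 infected
Step 9: +3 new -> 48 infected
Step 10: +1 new -> 49 infected
Step 11: +0 new -> 49 infected

Answer: 49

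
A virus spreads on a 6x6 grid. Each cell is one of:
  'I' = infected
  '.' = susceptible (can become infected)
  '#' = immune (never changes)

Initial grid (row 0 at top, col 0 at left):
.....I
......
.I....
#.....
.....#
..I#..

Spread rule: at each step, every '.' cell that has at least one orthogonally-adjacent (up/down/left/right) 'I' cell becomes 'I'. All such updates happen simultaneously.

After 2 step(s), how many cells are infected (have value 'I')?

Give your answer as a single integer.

Step 0 (initial): 3 infected
Step 1: +8 new -> 11 infected
Step 2: +11 new -> 22 infected

Answer: 22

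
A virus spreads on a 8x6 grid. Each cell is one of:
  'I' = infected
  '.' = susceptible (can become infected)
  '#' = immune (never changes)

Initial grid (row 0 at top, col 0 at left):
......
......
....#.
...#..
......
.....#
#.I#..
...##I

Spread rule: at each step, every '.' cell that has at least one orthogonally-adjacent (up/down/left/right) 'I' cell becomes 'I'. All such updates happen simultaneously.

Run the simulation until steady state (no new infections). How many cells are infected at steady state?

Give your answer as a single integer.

Answer: 41

Derivation:
Step 0 (initial): 2 infected
Step 1: +4 new -> 6 infected
Step 2: +5 new -> 11 infected
Step 3: +6 new -> 17 infected
Step 4: +4 new -> 21 infected
Step 5: +6 new -> 27 infected
Step 6: +5 new -> 32 infected
Step 7: +5 new -> 37 infected
Step 8: +3 new -> 40 infected
Step 9: +1 new -> 41 infected
Step 10: +0 new -> 41 infected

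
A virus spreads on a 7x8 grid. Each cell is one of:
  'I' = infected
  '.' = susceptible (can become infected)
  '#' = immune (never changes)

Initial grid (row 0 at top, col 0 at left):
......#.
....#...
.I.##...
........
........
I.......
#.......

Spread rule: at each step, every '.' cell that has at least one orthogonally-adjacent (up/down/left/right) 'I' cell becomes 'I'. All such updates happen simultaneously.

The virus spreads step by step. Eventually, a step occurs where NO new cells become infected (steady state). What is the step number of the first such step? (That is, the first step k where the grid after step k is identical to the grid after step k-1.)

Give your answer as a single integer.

Answer: 11

Derivation:
Step 0 (initial): 2 infected
Step 1: +6 new -> 8 infected
Step 2: +8 new -> 16 infected
Step 3: +7 new -> 23 infected
Step 4: +5 new -> 28 infected
Step 5: +5 new -> 33 infected
Step 6: +6 new -> 39 infected
Step 7: +6 new -> 45 infected
Step 8: +4 new -> 49 infected
Step 9: +1 new -> 50 infected
Step 10: +1 new -> 51 infected
Step 11: +0 new -> 51 infected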